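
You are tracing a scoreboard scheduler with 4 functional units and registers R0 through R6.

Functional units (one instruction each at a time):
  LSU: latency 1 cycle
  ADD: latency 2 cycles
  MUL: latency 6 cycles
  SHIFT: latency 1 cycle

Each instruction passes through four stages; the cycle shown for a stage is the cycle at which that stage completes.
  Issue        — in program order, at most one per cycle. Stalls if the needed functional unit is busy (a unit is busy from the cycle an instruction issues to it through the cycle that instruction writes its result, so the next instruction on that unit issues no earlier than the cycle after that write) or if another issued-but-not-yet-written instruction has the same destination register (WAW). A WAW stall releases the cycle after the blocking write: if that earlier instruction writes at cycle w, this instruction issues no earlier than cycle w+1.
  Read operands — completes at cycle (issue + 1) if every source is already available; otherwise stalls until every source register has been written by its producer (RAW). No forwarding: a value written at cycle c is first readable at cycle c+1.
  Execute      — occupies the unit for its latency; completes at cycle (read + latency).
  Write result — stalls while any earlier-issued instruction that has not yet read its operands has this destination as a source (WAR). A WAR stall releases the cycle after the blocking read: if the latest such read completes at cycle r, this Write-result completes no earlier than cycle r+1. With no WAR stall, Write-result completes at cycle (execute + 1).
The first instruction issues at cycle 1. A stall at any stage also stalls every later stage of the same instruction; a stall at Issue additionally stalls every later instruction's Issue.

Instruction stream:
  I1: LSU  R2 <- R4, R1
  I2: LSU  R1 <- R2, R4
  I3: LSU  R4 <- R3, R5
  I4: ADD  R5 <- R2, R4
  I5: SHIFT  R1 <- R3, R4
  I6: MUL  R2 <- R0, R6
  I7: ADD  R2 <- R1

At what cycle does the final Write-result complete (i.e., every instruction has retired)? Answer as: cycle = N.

[I1] 1/2/3/4
[I2] 5/6/7/8  (struct: LSU busy until I1 writes@4)
[I3] 9/10/11/12  (struct: LSU busy until I2 writes@8)
[I4] 10/13/15/16  (RAW R4: wait I3 write@12)
[I5] 11/13/14/15  (RAW R4: wait I3 write@12)
[I6] 12/13/19/20
[I7] 21/22/24/25  (WAW R2: wait I6 write@20)

cycle = 25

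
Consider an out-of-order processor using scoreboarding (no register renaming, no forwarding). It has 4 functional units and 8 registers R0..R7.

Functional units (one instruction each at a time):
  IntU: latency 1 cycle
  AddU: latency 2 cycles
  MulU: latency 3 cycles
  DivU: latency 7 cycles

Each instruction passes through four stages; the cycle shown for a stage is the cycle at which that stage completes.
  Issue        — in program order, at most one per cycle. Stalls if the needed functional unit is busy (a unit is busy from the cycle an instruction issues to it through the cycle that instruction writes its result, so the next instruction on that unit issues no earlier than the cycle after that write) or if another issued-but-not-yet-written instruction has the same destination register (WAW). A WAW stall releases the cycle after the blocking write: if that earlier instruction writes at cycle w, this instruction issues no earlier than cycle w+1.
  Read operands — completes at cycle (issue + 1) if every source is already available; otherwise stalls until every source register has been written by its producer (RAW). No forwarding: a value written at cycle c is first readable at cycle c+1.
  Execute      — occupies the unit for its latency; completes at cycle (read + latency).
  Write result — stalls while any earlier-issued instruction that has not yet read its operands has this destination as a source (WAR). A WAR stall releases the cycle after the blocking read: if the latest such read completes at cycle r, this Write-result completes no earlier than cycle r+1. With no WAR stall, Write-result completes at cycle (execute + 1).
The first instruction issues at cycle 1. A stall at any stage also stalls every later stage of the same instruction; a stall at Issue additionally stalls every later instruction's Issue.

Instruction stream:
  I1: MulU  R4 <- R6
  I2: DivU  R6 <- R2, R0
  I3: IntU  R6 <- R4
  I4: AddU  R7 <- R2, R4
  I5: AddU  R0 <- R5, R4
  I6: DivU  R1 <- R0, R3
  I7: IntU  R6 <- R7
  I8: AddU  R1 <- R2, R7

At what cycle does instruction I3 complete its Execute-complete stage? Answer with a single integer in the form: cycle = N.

cycle = 14

cycle 1: I1 dispatched to MulU
cycle 2: I1 operands ready · I2 dispatched to DivU
cycle 3: I2 operands ready
cycle 5: I1 complete
cycle 6: R4←I1
cycle 10: I2 complete
cycle 11: R6←I2
cycle 12: I3 dispatched to IntU
cycle 13: I3 operands ready · I4 dispatched to AddU
cycle 14: I3 complete · I4 operands ready
cycle 15: R6←I3
cycle 16: I4 complete
cycle 17: R7←I4
cycle 18: I5 dispatched to AddU
cycle 19: I5 operands ready · I6 dispatched to DivU
cycle 20: I7 dispatched to IntU
cycle 21: I5 complete · I7 operands ready
cycle 22: R0←I5 · I7 complete
cycle 23: I6 operands ready · R6←I7
cycle 30: I6 complete
cycle 31: R1←I6
cycle 32: I8 dispatched to AddU
cycle 33: I8 operands ready
cycle 35: I8 complete
cycle 36: R1←I8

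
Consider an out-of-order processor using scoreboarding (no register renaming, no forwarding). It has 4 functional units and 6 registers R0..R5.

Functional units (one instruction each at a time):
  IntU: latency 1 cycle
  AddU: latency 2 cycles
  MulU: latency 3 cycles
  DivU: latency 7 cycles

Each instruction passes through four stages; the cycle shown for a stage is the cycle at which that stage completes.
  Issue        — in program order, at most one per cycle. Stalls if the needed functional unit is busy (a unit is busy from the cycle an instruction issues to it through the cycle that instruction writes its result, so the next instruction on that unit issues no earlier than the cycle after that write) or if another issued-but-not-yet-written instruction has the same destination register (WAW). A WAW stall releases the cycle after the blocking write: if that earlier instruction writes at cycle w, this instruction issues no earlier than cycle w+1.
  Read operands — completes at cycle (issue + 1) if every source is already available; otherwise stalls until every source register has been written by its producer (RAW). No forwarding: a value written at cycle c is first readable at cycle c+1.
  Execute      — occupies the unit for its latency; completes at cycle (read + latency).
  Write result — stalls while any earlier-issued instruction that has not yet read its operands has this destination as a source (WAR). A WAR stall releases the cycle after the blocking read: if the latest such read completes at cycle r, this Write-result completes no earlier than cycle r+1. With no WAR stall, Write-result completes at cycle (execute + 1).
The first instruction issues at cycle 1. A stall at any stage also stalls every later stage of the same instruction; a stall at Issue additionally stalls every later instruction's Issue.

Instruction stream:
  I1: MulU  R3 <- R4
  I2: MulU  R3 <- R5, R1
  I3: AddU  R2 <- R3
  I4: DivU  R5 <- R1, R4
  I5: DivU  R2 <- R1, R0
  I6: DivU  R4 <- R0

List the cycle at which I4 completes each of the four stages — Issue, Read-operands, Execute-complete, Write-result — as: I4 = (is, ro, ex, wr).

1) issue 1, read 2, done 5, write 6
2) issue 7, read 8, done 11, write 12  <struct: MulU busy until I1 writes@6>
3) issue 8, read 13, done 15, write 16  <RAW R3: wait I2 write@12>
4) issue 9, read 10, done 17, write 18
5) issue 19, read 20, done 27, write 28  <struct: DivU busy until I4 writes@18>
6) issue 29, read 30, done 37, write 38  <struct: DivU busy until I5 writes@28>

I4 = (9, 10, 17, 18)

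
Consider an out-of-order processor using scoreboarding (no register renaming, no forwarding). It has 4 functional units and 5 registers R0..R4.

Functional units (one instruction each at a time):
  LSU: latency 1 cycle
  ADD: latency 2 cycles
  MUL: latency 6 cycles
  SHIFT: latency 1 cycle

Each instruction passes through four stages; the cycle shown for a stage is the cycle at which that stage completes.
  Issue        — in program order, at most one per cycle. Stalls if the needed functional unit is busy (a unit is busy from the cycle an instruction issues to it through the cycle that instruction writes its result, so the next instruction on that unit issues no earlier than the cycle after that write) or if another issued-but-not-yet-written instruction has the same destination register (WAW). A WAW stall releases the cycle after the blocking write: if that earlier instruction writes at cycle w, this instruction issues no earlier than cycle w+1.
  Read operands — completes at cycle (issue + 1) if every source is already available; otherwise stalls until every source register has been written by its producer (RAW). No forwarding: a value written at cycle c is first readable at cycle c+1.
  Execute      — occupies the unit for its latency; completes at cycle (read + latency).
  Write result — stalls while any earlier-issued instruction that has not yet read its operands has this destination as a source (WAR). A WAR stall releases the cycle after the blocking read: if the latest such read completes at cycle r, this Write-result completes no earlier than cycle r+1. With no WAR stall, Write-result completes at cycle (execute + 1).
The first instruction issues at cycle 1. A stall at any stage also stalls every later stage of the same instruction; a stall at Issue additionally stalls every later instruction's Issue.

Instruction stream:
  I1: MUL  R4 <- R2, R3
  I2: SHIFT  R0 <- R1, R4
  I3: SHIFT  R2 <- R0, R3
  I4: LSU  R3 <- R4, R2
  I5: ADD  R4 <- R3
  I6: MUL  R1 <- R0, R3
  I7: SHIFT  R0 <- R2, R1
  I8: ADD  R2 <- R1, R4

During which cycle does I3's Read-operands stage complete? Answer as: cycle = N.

c1: issue I1 (MUL)
c2: I1 read-ops | issue I2 (SHIFT)
c8: I1 finished on MUL
c9: I1→R4
c10: I2 read-ops
c11: I2 finished on SHIFT
c12: I2→R0
c13: issue I3 (SHIFT)
c14: I3 read-ops | issue I4 (LSU)
c15: I3 finished on SHIFT | issue I5 (ADD)
c16: I3→R2 | issue I6 (MUL)
c17: I4 read-ops | issue I7 (SHIFT)
c18: I4 finished on LSU
c19: I4→R3
c20: I5 read-ops | I6 read-ops
c22: I5 finished on ADD
c23: I5→R4
c24: issue I8 (ADD)
c26: I6 finished on MUL
c27: I6→R1
c28: I7 read-ops | I8 read-ops
c29: I7 finished on SHIFT
c30: I7→R0 | I8 finished on ADD
c31: I8→R2

cycle = 14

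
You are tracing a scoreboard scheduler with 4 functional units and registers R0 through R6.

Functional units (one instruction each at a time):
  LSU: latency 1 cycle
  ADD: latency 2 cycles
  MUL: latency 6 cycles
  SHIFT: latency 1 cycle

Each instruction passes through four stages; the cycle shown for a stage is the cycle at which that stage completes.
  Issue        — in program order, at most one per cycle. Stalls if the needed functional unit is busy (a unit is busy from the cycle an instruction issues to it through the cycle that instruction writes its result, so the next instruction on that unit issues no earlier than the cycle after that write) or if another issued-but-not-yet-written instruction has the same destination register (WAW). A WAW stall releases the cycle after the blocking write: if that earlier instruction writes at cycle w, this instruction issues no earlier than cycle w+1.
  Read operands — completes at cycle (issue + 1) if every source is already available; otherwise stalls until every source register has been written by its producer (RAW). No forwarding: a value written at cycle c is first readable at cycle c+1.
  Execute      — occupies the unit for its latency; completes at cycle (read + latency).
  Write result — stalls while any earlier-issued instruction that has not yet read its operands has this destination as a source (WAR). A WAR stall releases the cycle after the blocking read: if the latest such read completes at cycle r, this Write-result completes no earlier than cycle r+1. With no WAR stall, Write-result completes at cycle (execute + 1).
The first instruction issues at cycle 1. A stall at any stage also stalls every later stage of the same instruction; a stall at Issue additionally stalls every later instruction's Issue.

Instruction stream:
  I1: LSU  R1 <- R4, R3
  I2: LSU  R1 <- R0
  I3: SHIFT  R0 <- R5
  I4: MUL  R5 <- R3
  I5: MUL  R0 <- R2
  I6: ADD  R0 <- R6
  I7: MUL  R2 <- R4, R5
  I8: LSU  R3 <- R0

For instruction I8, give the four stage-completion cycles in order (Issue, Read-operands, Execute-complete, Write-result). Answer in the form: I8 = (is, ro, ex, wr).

c1: I1→LSU
c2: I1 RO
c3: I1 EX
c4: I1 WR R1
c5: I2→LSU
c6: I2 RO | I3→SHIFT
c7: I2 EX | I3 RO | I4→MUL
c8: I2 WR R1 | I3 EX | I4 RO
c9: I3 WR R0
c14: I4 EX
c15: I4 WR R5
c16: I5→MUL
c17: I5 RO
c23: I5 EX
c24: I5 WR R0
c25: I6→ADD
c26: I6 RO | I7→MUL
c27: I7 RO | I8→LSU
c28: I6 EX
c29: I6 WR R0
c30: I8 RO
c31: I8 EX
c32: I8 WR R3
c33: I7 EX
c34: I7 WR R2

I8 = (27, 30, 31, 32)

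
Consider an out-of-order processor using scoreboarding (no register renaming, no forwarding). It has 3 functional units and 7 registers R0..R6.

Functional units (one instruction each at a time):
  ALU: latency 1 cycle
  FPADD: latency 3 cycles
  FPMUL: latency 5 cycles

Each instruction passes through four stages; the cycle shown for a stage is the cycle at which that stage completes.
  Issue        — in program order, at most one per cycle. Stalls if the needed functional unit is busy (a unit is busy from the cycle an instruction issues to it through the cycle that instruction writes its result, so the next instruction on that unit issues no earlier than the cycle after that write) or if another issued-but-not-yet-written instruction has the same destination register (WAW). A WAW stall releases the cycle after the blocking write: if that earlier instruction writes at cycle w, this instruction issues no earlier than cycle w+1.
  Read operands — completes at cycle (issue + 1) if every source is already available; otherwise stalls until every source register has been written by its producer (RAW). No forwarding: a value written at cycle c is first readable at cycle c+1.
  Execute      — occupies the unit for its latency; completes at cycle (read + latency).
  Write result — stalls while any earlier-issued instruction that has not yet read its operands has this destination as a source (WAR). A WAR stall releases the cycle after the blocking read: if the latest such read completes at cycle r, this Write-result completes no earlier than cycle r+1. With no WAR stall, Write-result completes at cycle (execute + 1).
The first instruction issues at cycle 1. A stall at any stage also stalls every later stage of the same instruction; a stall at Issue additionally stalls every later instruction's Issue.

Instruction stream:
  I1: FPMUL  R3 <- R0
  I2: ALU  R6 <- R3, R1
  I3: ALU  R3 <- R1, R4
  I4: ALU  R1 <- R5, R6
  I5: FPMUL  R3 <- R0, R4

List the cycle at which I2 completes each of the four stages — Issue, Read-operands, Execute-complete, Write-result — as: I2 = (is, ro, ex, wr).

I2 = (2, 9, 10, 11)

cycle 1: issue I1 (FPMUL)
cycle 2: I1 read-ops; issue I2 (ALU)
cycle 7: I1 finished on FPMUL
cycle 8: I1→R3
cycle 9: I2 read-ops
cycle 10: I2 finished on ALU
cycle 11: I2→R6
cycle 12: issue I3 (ALU)
cycle 13: I3 read-ops
cycle 14: I3 finished on ALU
cycle 15: I3→R3
cycle 16: issue I4 (ALU)
cycle 17: I4 read-ops; issue I5 (FPMUL)
cycle 18: I4 finished on ALU; I5 read-ops
cycle 19: I4→R1
cycle 23: I5 finished on FPMUL
cycle 24: I5→R3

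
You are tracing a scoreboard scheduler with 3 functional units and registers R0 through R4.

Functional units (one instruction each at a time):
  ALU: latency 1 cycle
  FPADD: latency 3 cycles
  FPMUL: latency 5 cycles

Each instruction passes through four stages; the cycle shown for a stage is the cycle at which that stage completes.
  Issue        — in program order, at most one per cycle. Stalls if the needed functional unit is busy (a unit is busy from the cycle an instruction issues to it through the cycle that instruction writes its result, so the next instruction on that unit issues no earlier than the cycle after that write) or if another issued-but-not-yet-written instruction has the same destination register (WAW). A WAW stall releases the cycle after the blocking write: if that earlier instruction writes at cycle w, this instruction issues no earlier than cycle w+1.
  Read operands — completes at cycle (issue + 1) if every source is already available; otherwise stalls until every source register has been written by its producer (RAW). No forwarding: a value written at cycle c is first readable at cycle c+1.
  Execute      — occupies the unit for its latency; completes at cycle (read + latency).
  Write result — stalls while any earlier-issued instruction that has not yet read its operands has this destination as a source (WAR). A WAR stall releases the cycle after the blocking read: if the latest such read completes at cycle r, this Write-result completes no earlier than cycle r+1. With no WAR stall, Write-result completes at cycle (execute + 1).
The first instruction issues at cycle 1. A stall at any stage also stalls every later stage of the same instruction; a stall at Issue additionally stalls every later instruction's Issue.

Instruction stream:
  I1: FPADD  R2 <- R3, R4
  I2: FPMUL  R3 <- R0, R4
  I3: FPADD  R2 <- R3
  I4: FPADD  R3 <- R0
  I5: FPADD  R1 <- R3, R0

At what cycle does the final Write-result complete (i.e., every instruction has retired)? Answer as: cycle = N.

cycle = 26

[I1] 1/2/5/6
[I2] 2/3/8/9
[I3] 7/10/13/14  (struct: FPADD busy until I1 writes@6; RAW R3: wait I2 write@9)
[I4] 15/16/19/20  (struct: FPADD busy until I3 writes@14)
[I5] 21/22/25/26  (struct: FPADD busy until I4 writes@20)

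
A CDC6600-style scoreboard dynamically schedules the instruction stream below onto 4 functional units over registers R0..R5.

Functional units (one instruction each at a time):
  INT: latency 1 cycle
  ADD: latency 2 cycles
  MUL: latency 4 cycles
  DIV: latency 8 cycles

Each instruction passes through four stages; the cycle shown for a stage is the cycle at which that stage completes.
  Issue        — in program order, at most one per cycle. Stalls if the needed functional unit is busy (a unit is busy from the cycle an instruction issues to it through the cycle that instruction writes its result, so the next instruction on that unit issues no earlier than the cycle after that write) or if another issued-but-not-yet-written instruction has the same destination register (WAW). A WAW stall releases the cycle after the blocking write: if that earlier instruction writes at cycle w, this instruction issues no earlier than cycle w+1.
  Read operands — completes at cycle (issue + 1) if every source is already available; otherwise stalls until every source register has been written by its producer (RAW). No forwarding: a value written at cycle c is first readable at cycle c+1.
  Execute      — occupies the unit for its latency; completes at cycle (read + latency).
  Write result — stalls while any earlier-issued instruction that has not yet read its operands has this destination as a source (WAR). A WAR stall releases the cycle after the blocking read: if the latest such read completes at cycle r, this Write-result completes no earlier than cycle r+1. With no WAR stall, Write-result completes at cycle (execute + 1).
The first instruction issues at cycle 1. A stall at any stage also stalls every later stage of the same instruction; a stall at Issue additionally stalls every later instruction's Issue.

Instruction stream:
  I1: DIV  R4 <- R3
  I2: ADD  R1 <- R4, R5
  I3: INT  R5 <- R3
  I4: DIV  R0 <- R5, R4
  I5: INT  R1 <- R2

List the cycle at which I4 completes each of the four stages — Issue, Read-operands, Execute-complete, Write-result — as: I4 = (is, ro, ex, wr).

I1: IS=1 RO=2 EX=10 WR=11
I2: IS=2 RO=12 EX=14 WR=15  [RAW R4: wait I1 write@11]
I3: IS=3 RO=4 EX=5 WR=13  [WAR R5: wait I2 read@12]
I4: IS=12 RO=14 EX=22 WR=23  [struct: DIV busy until I1 writes@11; RAW R5: wait I3 write@13]
I5: IS=16 RO=17 EX=18 WR=19  [WAW R1: wait I2 write@15]

I4 = (12, 14, 22, 23)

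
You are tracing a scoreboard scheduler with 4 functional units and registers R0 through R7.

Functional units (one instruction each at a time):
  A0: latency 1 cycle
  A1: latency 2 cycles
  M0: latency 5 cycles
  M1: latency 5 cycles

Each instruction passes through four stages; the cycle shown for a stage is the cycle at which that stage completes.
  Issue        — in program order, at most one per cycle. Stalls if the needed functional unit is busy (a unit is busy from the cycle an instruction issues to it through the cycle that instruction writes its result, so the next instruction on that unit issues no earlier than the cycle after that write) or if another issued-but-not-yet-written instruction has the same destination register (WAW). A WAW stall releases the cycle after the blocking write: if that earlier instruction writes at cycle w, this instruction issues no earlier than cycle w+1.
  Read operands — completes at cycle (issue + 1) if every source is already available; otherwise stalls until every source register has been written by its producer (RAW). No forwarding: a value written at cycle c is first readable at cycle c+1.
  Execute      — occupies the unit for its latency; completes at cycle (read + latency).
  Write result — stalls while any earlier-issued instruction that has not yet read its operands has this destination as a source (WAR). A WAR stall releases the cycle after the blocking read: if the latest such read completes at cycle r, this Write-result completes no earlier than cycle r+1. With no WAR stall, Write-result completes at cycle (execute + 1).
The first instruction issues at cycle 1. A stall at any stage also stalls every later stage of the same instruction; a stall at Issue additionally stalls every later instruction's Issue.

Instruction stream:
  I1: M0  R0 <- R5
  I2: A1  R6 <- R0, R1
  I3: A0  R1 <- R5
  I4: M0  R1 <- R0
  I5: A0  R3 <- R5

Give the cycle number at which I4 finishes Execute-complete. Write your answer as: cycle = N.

cycle = 17

I1: IS=1 RO=2 EX=7 WR=8
I2: IS=2 RO=9 EX=11 WR=12  [RAW R0: wait I1 write@8]
I3: IS=3 RO=4 EX=5 WR=10  [WAR R1: wait I2 read@9]
I4: IS=11 RO=12 EX=17 WR=18  [WAW R1: wait I3 write@10]
I5: IS=12 RO=13 EX=14 WR=15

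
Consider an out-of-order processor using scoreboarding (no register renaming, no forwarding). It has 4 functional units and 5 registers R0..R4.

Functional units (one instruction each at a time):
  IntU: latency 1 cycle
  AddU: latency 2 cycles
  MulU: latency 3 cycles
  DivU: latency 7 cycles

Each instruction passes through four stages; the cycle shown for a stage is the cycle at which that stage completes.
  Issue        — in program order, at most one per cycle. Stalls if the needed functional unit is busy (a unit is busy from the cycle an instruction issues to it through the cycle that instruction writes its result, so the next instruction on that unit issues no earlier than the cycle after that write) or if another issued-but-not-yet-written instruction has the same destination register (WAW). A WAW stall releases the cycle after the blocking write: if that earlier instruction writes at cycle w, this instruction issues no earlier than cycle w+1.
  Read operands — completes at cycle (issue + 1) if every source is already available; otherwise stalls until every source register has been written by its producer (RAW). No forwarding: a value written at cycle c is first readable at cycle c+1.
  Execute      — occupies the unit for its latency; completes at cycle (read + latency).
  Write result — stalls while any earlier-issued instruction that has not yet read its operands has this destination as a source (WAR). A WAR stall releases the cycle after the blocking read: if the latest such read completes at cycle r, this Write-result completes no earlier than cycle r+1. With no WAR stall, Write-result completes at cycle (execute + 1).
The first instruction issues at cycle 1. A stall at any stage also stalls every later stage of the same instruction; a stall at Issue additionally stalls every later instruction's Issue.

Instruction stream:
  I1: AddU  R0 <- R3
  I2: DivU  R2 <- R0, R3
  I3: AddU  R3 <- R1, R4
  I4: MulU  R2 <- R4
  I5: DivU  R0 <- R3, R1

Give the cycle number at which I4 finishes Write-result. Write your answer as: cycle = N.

1) issue 1, read 2, done 4, write 5
2) issue 2, read 6, done 13, write 14  <RAW R0: wait I1 write@5>
3) issue 6, read 7, done 9, write 10  <struct: AddU busy until I1 writes@5>
4) issue 15, read 16, done 19, write 20  <WAW R2: wait I2 write@14>
5) issue 16, read 17, done 24, write 25

cycle = 20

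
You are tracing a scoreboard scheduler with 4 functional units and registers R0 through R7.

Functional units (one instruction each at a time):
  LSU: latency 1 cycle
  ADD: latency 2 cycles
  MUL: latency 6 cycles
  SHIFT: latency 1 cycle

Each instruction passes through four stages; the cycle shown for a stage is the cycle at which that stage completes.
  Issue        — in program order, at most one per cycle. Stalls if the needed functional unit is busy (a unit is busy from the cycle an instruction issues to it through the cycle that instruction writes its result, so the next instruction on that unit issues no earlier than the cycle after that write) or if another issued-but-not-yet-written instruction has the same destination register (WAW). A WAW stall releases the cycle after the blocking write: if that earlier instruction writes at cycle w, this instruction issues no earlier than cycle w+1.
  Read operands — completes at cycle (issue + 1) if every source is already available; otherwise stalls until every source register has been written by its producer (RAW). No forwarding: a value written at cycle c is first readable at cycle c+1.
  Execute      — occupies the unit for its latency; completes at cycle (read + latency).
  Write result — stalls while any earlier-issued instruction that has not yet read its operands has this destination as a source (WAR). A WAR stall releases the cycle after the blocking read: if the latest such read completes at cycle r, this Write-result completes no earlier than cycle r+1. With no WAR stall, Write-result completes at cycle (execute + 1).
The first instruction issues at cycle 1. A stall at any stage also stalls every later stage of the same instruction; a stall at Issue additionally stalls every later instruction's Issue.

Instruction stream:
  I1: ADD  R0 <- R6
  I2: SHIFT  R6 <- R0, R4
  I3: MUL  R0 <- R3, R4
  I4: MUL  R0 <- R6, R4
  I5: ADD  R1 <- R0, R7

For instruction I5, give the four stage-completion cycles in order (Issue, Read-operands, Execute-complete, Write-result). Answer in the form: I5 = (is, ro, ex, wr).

cycle 1: issue I1 (ADD)
cycle 2: I1 read-ops, issue I2 (SHIFT)
cycle 4: I1 finished on ADD
cycle 5: I1→R0
cycle 6: I2 read-ops, issue I3 (MUL)
cycle 7: I2 finished on SHIFT, I3 read-ops
cycle 8: I2→R6
cycle 13: I3 finished on MUL
cycle 14: I3→R0
cycle 15: issue I4 (MUL)
cycle 16: I4 read-ops, issue I5 (ADD)
cycle 22: I4 finished on MUL
cycle 23: I4→R0
cycle 24: I5 read-ops
cycle 26: I5 finished on ADD
cycle 27: I5→R1

I5 = (16, 24, 26, 27)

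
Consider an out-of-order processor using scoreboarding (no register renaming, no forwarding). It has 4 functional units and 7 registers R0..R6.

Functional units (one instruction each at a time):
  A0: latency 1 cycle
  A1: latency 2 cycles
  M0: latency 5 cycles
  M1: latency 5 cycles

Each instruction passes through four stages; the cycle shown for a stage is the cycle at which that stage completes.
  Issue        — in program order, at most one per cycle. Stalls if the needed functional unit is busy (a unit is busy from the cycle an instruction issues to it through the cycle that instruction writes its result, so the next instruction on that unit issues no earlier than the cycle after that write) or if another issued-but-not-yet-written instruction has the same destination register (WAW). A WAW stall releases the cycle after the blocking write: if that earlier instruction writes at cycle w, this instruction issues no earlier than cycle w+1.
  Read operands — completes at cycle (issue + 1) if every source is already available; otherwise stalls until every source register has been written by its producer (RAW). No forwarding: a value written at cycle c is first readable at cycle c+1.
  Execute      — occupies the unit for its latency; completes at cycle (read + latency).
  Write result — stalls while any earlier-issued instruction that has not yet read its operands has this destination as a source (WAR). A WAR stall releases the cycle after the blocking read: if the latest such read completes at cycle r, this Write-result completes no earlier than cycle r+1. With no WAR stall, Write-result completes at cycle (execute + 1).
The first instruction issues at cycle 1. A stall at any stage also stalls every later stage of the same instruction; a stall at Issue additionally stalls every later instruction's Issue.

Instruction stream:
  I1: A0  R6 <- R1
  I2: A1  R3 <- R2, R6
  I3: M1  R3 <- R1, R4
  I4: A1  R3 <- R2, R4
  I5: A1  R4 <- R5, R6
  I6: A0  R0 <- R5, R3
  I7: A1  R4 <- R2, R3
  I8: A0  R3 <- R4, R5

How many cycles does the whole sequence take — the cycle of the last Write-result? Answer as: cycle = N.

[1] I1 issues→A0
[2] I1 reads | I2 issues→A1
[3] I1 exec-done
[4] I1 writes R6
[5] I2 reads
[7] I2 exec-done
[8] I2 writes R3
[9] I3 issues→M1
[10] I3 reads
[15] I3 exec-done
[16] I3 writes R3
[17] I4 issues→A1
[18] I4 reads
[20] I4 exec-done
[21] I4 writes R3
[22] I5 issues→A1
[23] I5 reads | I6 issues→A0
[24] I6 reads
[25] I5 exec-done | I6 exec-done
[26] I5 writes R4 | I6 writes R0
[27] I7 issues→A1
[28] I7 reads | I8 issues→A0
[30] I7 exec-done
[31] I7 writes R4
[32] I8 reads
[33] I8 exec-done
[34] I8 writes R3

cycle = 34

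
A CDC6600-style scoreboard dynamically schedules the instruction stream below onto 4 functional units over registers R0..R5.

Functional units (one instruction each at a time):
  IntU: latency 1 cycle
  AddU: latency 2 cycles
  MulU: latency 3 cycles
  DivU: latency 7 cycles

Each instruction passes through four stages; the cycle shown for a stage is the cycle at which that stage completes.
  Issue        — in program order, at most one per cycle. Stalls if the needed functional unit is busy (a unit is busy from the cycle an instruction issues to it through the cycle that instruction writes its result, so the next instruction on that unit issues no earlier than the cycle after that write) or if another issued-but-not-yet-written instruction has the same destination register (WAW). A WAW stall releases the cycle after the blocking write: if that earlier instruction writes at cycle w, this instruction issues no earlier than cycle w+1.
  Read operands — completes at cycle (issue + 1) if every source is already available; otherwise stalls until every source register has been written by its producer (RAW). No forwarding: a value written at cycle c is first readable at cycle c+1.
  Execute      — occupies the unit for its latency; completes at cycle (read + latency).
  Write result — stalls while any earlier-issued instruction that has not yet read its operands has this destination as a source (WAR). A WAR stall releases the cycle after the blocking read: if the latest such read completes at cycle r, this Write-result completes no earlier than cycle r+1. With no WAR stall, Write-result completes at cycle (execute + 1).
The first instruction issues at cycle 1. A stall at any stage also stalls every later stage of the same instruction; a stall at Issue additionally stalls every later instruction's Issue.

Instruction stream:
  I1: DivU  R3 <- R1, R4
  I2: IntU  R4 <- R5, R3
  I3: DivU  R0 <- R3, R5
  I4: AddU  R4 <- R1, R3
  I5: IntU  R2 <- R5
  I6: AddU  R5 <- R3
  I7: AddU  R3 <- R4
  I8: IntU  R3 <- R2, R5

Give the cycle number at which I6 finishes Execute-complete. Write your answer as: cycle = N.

cycle = 22

c1: issue I1 (DivU)
c2: I1 read-ops | issue I2 (IntU)
c9: I1 finished on DivU
c10: I1→R3
c11: I2 read-ops | issue I3 (DivU)
c12: I2 finished on IntU | I3 read-ops
c13: I2→R4
c14: issue I4 (AddU)
c15: I4 read-ops | issue I5 (IntU)
c16: I5 read-ops
c17: I4 finished on AddU | I5 finished on IntU
c18: I4→R4 | I5→R2
c19: I3 finished on DivU | issue I6 (AddU)
c20: I3→R0 | I6 read-ops
c22: I6 finished on AddU
c23: I6→R5
c24: issue I7 (AddU)
c25: I7 read-ops
c27: I7 finished on AddU
c28: I7→R3
c29: issue I8 (IntU)
c30: I8 read-ops
c31: I8 finished on IntU
c32: I8→R3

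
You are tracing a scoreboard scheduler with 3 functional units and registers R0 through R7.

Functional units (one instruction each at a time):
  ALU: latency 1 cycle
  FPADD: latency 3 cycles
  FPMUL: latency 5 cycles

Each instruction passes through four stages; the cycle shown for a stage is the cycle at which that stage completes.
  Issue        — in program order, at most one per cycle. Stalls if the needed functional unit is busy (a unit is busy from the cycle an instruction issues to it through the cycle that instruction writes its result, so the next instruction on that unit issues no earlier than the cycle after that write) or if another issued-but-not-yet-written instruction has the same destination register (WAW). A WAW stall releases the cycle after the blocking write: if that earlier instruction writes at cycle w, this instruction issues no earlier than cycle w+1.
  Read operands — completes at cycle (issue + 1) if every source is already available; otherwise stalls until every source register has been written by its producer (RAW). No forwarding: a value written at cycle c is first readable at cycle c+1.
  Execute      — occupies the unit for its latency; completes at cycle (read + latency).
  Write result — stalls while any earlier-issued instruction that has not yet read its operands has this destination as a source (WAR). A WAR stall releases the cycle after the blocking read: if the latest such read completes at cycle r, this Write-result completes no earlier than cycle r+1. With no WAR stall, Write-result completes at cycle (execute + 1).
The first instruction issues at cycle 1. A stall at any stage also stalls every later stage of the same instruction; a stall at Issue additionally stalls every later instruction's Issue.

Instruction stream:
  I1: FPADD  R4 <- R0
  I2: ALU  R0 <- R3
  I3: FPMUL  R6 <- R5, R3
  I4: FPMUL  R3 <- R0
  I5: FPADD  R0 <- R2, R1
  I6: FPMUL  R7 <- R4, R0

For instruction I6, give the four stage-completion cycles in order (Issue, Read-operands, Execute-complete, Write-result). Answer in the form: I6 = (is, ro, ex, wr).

I1: IS=1 RO=2 EX=5 WR=6
I2: IS=2 RO=3 EX=4 WR=5
I3: IS=3 RO=4 EX=9 WR=10
I4: IS=11 RO=12 EX=17 WR=18  [struct: FPMUL busy until I3 writes@10]
I5: IS=12 RO=13 EX=16 WR=17
I6: IS=19 RO=20 EX=25 WR=26  [struct: FPMUL busy until I4 writes@18]

I6 = (19, 20, 25, 26)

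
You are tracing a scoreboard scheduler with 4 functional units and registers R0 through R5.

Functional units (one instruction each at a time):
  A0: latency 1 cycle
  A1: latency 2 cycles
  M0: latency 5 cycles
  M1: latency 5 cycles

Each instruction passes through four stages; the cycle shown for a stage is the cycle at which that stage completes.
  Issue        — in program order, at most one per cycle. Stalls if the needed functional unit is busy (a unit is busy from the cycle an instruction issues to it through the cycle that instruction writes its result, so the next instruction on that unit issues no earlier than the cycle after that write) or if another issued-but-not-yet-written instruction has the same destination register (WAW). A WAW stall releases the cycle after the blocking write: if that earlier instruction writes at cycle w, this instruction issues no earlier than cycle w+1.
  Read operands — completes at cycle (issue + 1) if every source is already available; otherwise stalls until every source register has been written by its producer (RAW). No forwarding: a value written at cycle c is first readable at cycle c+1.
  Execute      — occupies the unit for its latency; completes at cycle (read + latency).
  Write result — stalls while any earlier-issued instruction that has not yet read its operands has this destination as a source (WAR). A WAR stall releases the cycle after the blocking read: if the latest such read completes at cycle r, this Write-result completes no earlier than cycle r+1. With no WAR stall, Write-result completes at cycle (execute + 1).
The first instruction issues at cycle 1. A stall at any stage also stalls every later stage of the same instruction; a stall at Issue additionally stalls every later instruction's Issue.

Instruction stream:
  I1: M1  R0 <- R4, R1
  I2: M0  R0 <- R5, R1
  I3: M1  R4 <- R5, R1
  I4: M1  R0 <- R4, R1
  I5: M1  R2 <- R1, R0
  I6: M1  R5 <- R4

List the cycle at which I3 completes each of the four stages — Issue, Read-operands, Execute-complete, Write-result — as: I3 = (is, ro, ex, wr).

I1  is:1  ro:2  ex:7  wr:8
I2  is:9  ro:10  ex:15  wr:16  — WAW R0: wait I1 write@8
I3  is:10  ro:11  ex:16  wr:17
I4  is:18  ro:19  ex:24  wr:25  — struct: M1 busy until I3 writes@17
I5  is:26  ro:27  ex:32  wr:33  — struct: M1 busy until I4 writes@25
I6  is:34  ro:35  ex:40  wr:41  — struct: M1 busy until I5 writes@33

I3 = (10, 11, 16, 17)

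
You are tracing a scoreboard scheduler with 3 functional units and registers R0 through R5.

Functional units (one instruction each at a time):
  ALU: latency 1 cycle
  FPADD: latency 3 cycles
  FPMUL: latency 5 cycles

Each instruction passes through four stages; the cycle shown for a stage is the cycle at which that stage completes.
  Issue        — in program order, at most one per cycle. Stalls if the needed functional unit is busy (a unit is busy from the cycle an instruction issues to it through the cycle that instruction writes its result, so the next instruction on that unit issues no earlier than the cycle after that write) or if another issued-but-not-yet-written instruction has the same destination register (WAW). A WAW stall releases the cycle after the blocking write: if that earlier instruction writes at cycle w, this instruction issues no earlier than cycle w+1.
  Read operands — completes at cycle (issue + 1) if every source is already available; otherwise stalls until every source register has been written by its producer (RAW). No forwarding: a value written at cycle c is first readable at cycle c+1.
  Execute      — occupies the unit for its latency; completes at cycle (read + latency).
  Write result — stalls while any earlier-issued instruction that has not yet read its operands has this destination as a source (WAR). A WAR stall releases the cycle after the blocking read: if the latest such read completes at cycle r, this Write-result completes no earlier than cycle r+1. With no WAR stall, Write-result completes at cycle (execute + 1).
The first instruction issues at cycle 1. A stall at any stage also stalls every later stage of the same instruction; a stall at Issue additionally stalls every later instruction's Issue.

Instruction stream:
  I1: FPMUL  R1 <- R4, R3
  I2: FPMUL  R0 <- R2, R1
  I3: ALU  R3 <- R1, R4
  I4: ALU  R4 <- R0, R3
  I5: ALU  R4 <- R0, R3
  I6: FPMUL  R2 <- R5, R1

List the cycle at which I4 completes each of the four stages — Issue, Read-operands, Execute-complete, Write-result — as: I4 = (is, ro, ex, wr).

I4 = (14, 17, 18, 19)

[1] issue I1 (FPMUL)
[2] I1 read-ops
[7] I1 finished on FPMUL
[8] I1→R1
[9] issue I2 (FPMUL)
[10] I2 read-ops | issue I3 (ALU)
[11] I3 read-ops
[12] I3 finished on ALU
[13] I3→R3
[14] issue I4 (ALU)
[15] I2 finished on FPMUL
[16] I2→R0
[17] I4 read-ops
[18] I4 finished on ALU
[19] I4→R4
[20] issue I5 (ALU)
[21] I5 read-ops | issue I6 (FPMUL)
[22] I5 finished on ALU | I6 read-ops
[23] I5→R4
[27] I6 finished on FPMUL
[28] I6→R2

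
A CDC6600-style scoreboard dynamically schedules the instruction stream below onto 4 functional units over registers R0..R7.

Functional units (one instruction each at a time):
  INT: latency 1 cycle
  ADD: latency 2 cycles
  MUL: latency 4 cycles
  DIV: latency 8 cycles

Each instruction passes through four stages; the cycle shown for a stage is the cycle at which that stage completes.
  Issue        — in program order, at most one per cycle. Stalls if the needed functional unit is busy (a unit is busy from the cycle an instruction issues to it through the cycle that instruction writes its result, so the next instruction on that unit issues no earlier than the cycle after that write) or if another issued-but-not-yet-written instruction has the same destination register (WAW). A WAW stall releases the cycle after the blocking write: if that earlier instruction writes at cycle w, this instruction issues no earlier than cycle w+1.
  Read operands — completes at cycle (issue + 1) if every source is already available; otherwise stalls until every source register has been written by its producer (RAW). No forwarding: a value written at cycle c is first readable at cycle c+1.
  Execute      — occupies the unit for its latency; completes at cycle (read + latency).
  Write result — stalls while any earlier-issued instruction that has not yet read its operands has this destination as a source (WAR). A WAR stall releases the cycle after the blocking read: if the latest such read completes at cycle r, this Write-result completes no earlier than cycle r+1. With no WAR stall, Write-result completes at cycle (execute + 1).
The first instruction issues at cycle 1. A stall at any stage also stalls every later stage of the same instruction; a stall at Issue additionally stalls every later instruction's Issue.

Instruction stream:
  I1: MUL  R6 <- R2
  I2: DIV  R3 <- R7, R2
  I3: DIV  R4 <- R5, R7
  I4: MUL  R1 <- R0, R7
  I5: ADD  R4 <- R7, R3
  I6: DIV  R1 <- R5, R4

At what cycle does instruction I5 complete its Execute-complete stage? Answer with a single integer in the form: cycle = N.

t=1  issue I1 (MUL)
t=2  I1 read-ops | issue I2 (DIV)
t=3  I2 read-ops
t=6  I1 finished on MUL
t=7  I1→R6
t=11  I2 finished on DIV
t=12  I2→R3
t=13  issue I3 (DIV)
t=14  I3 read-ops | issue I4 (MUL)
t=15  I4 read-ops
t=19  I4 finished on MUL
t=20  I4→R1
t=22  I3 finished on DIV
t=23  I3→R4
t=24  issue I5 (ADD)
t=25  I5 read-ops | issue I6 (DIV)
t=27  I5 finished on ADD
t=28  I5→R4
t=29  I6 read-ops
t=37  I6 finished on DIV
t=38  I6→R1

cycle = 27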